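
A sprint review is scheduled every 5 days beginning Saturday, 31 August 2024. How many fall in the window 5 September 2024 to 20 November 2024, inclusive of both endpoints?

16

Occurrences land 5·i days after 31 August 2024 for i = 0, 1, 2, …
5 September 2024 is 5 days after the start; 5 ÷ 5 = 1 remainder 0. First occurrence in the window: #2 on 5 September 2024 (1×5 = 5 days in).
20 November 2024 is 81 days after the start; 81 ÷ 5 = 16 remainder 1. Last occurrence in the window: #17 on 19 November 2024.
Occurrences #2 through #17: 16 in total.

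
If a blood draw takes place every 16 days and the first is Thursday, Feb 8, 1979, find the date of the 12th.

Aug 3, 1979

The 12th occurrence is 11 intervals after the first: 11 × 16 = 176 days after Feb 8, 1979.
Feb has 28 days — 20 days to the end of Feb leaves 156.
Mar has 31 days (125 left).
Apr has 30 days (95 left).
May has 31 days (64 left).
Jun has 30 days (34 left).
Jul has 31 days (3 left).
3 days into Aug → Aug 3, 1979.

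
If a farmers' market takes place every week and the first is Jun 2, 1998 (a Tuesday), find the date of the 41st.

The 41st occurrence is 40 intervals after the first: 40 × 7 = 280 days after Jun 2, 1998.
Jun has 30 days — 28 days to the end of Jun leaves 252.
Jul has 31 days (221 left).
Aug has 31 days (190 left).
Sep has 30 days (160 left).
Oct has 31 days (129 left).
Nov has 30 days (99 left).
Dec has 31 days (68 left).
Jan has 31 days (37 left).
Feb has 28 days (9 left).
9 days into Mar → Mar 9, 1999.

Mar 9, 1999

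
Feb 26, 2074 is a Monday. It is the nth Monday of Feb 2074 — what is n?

Day 26 falls in week ⌈26/7⌉ of the month.
Days 1–7 hold the 1st Monday, 8–14 the 2nd, 15–21 the 3rd, 22–28 the 4th, 29–31 the 5th.
26 is in the range for the 4th.

4th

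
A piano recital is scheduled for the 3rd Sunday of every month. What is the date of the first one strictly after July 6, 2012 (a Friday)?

July 15, 2012

July 2012 starts on a Sunday; its first Sunday is the 1st, so the 3rd Sunday is the 15th — July 15, 2012.
July 15, 2012 is after July 6, 2012, so that is the next one.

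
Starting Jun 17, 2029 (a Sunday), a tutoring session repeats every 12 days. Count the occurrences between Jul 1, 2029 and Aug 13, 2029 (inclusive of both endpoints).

Occurrences land 12·i days after Jun 17, 2029 for i = 0, 1, 2, …
Jul 1, 2029 is 14 days after the start; 14 ÷ 12 = 1 remainder 2; since the remainder is 2, round up to i = 2. First occurrence in the window: #3 on Jul 11, 2029 (2×12 = 24 days in).
Aug 13, 2029 is 57 days after the start; 57 ÷ 12 = 4 remainder 9. Last occurrence in the window: #5 on Aug 4, 2029.
Occurrences #3 through #5: 3 in total.

3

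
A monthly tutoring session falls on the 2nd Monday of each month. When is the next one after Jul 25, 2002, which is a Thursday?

Jul 2002 starts on a Monday; its first Monday is the 1st, so the 2nd Monday is the 8th — Jul 8, 2002.
That is not after Jul 25, 2002, so look at Aug 2002.
Aug 2002 starts on a Thursday; its first Monday is the 5th, so the 2nd Monday is the 12th — Aug 12, 2002.

Aug 12, 2002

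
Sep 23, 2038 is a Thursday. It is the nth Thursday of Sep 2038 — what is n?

Day 23 falls in week ⌈23/7⌉ of the month.
Days 1–7 hold the 1st Thursday, 8–14 the 2nd, 15–21 the 3rd, 22–28 the 4th, 29–31 the 5th.
23 is in the range for the 4th.

4th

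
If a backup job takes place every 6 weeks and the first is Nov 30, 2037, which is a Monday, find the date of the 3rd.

Feb 22, 2038

The 3rd occurrence is 2 intervals after the first: 2 × 42 = 84 days after Nov 30, 2037.
Nov has 30 days — 0 days to the end of Nov leaves 84.
Dec has 31 days (53 left).
Jan has 31 days (22 left).
22 days into Feb → Feb 22, 2038.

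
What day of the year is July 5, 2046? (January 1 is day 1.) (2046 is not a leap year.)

186

Days in months before July: 31 + 28 + 31 + 30 + 31 + 30 = 181.
Plus 5 days into July → day 186.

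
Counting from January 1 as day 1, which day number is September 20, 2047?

263

Days in months before September: 31 + 28 + 31 + 30 + 31 + 30 + 31 + 31 = 243.
Plus 20 days into September → day 263.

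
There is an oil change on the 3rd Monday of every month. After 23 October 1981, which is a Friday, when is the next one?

16 November 1981

October 1981 starts on a Thursday; its first Monday is the 5th, so the 3rd Monday is the 19th — 19 October 1981.
That is not after 23 October 1981, so look at November 1981.
November 1981 starts on a Sunday; its first Monday is the 2nd, so the 3rd Monday is the 16th — 16 November 1981.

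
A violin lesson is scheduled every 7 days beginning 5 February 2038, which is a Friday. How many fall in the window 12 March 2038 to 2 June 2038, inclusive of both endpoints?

Occurrences land 7·i days after 5 February 2038 for i = 0, 1, 2, …
12 March 2038 is 35 days after the start; 35 ÷ 7 = 5 remainder 0. First occurrence in the window: #6 on 12 March 2038 (5×7 = 35 days in).
2 June 2038 is 117 days after the start; 117 ÷ 7 = 16 remainder 5. Last occurrence in the window: #17 on 28 May 2038.
Occurrences #6 through #17: 12 in total.

12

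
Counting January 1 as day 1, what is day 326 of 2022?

January has 31 days (326 − 31 = 295 remain).
February has 28 days (295 − 28 = 267 remain).
March has 31 days (267 − 31 = 236 remain).
April has 30 days (236 − 30 = 206 remain).
May has 31 days (206 − 31 = 175 remain).
June has 30 days (175 − 30 = 145 remain).
July has 31 days (145 − 31 = 114 remain).
August has 31 days (114 − 31 = 83 remain).
September has 30 days (83 − 30 = 53 remain).
October has 31 days (53 − 31 = 22 remain).
22 into November → November 22.

November 22, 2022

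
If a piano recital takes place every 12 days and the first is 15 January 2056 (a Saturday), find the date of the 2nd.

27 January 2056

The 2nd occurrence is 1 interval after the first: 1 × 12 = 12 days after 15 January 2056.
12 days later is 27 January 2056.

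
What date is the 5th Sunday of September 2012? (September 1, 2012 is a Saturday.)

September 30, 2012

September 2012 begins on a Saturday, so the first Sunday is September 2 (1 day later).
The 5th Sunday is 4 weeks later: 2 + 28 = 30.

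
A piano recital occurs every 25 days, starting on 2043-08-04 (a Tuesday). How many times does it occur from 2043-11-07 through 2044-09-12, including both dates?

Occurrences land 25·i days after 2043-08-04 for i = 0, 1, 2, …
2043-11-07 is 95 days after the start; 95 ÷ 25 = 3 remainder 20; since the remainder is 20, round up to i = 4. First occurrence in the window: #5 on 2043-11-12 (4×25 = 100 days in).
2044-09-12 is 405 days after the start; 405 ÷ 25 = 16 remainder 5. Last occurrence in the window: #17 on 2044-09-07.
Occurrences #5 through #17: 13 in total.

13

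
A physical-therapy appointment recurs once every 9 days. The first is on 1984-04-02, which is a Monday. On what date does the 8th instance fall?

1984-06-04

The 8th occurrence is 7 intervals after the first: 7 × 9 = 63 days after 1984-04-02.
April has 30 days — 28 days to the end of April leaves 35.
May has 31 days (4 left).
4 days into June → 1984-06-04.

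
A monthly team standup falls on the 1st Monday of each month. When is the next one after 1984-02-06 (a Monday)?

February 1984 starts on a Wednesday, so its 1st Monday is 1984-02-06 (5 days in).
That is not after 1984-02-06, so look at March 1984.
March 1984 starts on a Thursday, so its 1st Monday is 1984-03-05 (4 days in).

1984-03-05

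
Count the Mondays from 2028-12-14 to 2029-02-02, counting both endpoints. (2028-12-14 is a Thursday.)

2028-12-14 is a Thursday; the first Monday on or after it is 2028-12-18 (4 days later).
From 2028-12-18 to 2029-02-02: 13 + 31 + 2 = 46 days (rest of December, January, February).
46 ÷ 7 = 6 full weeks with remainder 4, so 6 more Mondays after the first → 7.

7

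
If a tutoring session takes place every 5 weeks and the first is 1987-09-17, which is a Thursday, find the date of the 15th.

The 15th occurrence is 14 intervals after the first: 14 × 35 = 490 days after 1987-09-17.
September has 30 days — 13 days to the end of September leaves 477.
From end of September to end of 1987 is 92 days (385 left).
1988 has 366 days (19 left).
19 days into January → 1989-01-19.

1989-01-19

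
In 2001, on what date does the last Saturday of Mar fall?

The first Saturday of Mar 2001 is Mar 3.
Mar 2001 has 31 days. Adding weeks: 3, 10, 17, 24, 31 — the last one ≤ 31 is the 31st.

Mar 31, 2001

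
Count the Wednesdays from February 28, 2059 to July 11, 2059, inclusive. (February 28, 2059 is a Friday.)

February 28, 2059 is a Friday; the first Wednesday on or after it is March 5, 2059 (5 days later).
From March 5, 2059 to July 11, 2059: 26 + 30 + 31 + 30 + 11 = 128 days (rest of March, April, May, June, July).
128 ÷ 7 = 18 full weeks with remainder 2, so 18 more Wednesdays after the first → 19.

19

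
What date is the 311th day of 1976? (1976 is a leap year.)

1976-11-06

January has 31 days (311 − 31 = 280 remain).
February has 29 days (280 − 29 = 251 remain).
March has 31 days (251 − 31 = 220 remain).
April has 30 days (220 − 30 = 190 remain).
May has 31 days (190 − 31 = 159 remain).
June has 30 days (159 − 30 = 129 remain).
July has 31 days (129 − 31 = 98 remain).
August has 31 days (98 − 31 = 67 remain).
September has 30 days (67 − 30 = 37 remain).
October has 31 days (37 − 31 = 6 remain).
6 into November → November 6.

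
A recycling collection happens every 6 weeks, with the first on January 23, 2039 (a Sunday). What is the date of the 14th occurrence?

July 22, 2040

The 14th occurrence is 13 intervals after the first: 13 × 42 = 546 days after January 23, 2039.
January has 31 days — 8 days to the end of January leaves 538.
From end of January to end of 2039 is 334 days (204 left).
January has 31 days (173 left).
February has 29 days (144 left).
March has 31 days (113 left).
April has 30 days (83 left).
May has 31 days (52 left).
June has 30 days (22 left).
22 days into July → July 22, 2040.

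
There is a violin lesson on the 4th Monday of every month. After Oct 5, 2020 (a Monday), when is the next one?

Oct 2020 starts on a Thursday; its first Monday is the 5th, so the 4th Monday is the 26th — Oct 26, 2020.
Oct 26, 2020 is after Oct 5, 2020, so that is the next one.

Oct 26, 2020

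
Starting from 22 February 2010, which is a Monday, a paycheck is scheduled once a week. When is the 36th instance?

25 October 2010

The 36th occurrence is 35 intervals after the first: 35 × 7 = 245 days after 22 February 2010.
February has 28 days — 6 days to the end of February leaves 239.
March has 31 days (208 left).
April has 30 days (178 left).
May has 31 days (147 left).
June has 30 days (117 left).
July has 31 days (86 left).
August has 31 days (55 left).
September has 30 days (25 left).
25 days into October → 25 October 2010.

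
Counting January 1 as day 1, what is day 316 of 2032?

Jan has 31 days (316 − 31 = 285 remain).
Feb has 29 days (285 − 29 = 256 remain).
Mar has 31 days (256 − 31 = 225 remain).
Apr has 30 days (225 − 30 = 195 remain).
May has 31 days (195 − 31 = 164 remain).
Jun has 30 days (164 − 30 = 134 remain).
Jul has 31 days (134 − 31 = 103 remain).
Aug has 31 days (103 − 31 = 72 remain).
Sep has 30 days (72 − 30 = 42 remain).
Oct has 31 days (42 − 31 = 11 remain).
11 into Nov → Nov 11.

Nov 11, 2032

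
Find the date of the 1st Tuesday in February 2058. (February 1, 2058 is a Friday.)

February 2058 begins on a Friday, so the first Tuesday is February 5 (4 days later).

5 February 2058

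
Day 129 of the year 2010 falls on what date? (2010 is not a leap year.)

January has 31 days (129 − 31 = 98 remain).
February has 28 days (98 − 28 = 70 remain).
March has 31 days (70 − 31 = 39 remain).
April has 30 days (39 − 30 = 9 remain).
9 into May → May 9.

2010-05-09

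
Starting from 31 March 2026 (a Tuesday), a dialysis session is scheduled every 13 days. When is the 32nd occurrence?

8 May 2027

The 32nd occurrence is 31 intervals after the first: 31 × 13 = 403 days after 31 March 2026.
March has 31 days — 0 days to the end of March leaves 403.
From end of March to end of 2026 is 275 days (128 left).
January has 31 days (97 left).
February has 28 days (69 left).
March has 31 days (38 left).
April has 30 days (8 left).
8 days into May → 8 May 2027.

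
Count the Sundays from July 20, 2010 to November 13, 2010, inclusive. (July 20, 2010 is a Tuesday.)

July 20, 2010 is a Tuesday; the first Sunday on or after it is July 25, 2010 (5 days later).
From July 25, 2010 to November 13, 2010: 6 + 31 + 30 + 31 + 13 = 111 days (rest of July, August, September, October, November).
111 ÷ 7 = 15 full weeks with remainder 6, so 15 more Sundays after the first → 16.

16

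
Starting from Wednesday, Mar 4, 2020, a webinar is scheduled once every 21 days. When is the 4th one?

May 6, 2020

The 4th occurrence is 3 intervals after the first: 3 × 21 = 63 days after Mar 4, 2020.
Mar has 31 days — 27 days to the end of Mar leaves 36.
Apr has 30 days (6 left).
6 days into May → May 6, 2020.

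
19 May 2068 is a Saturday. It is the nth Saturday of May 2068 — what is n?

3rd

Day 19 falls in week ⌈19/7⌉ of the month.
Days 1–7 hold the 1st Saturday, 8–14 the 2nd, 15–21 the 3rd, 22–28 the 4th, 29–31 the 5th.
19 is in the range for the 3rd.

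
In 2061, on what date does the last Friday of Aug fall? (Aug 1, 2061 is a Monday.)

Aug 2061 begins on a Monday, so the first Friday is Aug 5 (4 days later).
Aug 2061 has 31 days. Adding weeks: 5, 12, 19, 26 — the last one ≤ 31 is the 26th.

Aug 26, 2061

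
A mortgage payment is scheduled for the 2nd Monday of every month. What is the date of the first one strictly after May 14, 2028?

May 2028 starts on a Monday; its first Monday is the 1st, so the 2nd Monday is the 8th — May 8, 2028.
That is not after May 14, 2028, so look at Jun 2028.
Jun 2028 starts on a Thursday; its first Monday is the 5th, so the 2nd Monday is the 12th — Jun 12, 2028.

Jun 12, 2028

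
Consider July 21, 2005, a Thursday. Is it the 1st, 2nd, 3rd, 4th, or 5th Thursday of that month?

Day 21 falls in week ⌈21/7⌉ of the month.
Days 1–7 hold the 1st Thursday, 8–14 the 2nd, 15–21 the 3rd, 22–28 the 4th, 29–31 the 5th.
21 is in the range for the 3rd.

3rd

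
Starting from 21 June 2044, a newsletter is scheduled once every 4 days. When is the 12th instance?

4 August 2044

The 12th occurrence is 11 intervals after the first: 11 × 4 = 44 days after 21 June 2044.
June has 30 days — 9 days to the end of June leaves 35.
July has 31 days (4 left).
4 days into August → 4 August 2044.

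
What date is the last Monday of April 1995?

April 1995 begins on a Saturday, so the first Monday is April 3 (2 days later).
April 1995 has 30 days. Adding weeks: 3, 10, 17, 24 — the last one ≤ 30 is the 24th.

April 24, 1995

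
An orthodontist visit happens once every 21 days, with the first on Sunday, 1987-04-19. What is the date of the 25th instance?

The 25th occurrence is 24 intervals after the first: 24 × 21 = 504 days after 1987-04-19.
April has 30 days — 11 days to the end of April leaves 493.
From end of April to end of 1987 is 245 days (248 left).
January has 31 days (217 left).
February has 29 days (188 left).
March has 31 days (157 left).
April has 30 days (127 left).
May has 31 days (96 left).
June has 30 days (66 left).
July has 31 days (35 left).
August has 31 days (4 left).
4 days into September → 1988-09-04.

1988-09-04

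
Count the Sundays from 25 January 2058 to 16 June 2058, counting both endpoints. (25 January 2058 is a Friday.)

21

25 January 2058 is a Friday; the first Sunday on or after it is 27 January 2058 (2 days later).
From 27 January 2058 to 16 June 2058: 4 + 28 + 31 + 30 + 31 + 16 = 140 days (rest of January, February, March, April, May, June).
140 ÷ 7 = 20 full weeks with remainder 0, so 20 more Sundays after the first → 21.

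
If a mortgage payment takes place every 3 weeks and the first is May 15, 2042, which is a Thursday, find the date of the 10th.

Nov 20, 2042

The 10th occurrence is 9 intervals after the first: 9 × 21 = 189 days after May 15, 2042.
May has 31 days — 16 days to the end of May leaves 173.
Jun has 30 days (143 left).
Jul has 31 days (112 left).
Aug has 31 days (81 left).
Sep has 30 days (51 left).
Oct has 31 days (20 left).
20 days into Nov → Nov 20, 2042.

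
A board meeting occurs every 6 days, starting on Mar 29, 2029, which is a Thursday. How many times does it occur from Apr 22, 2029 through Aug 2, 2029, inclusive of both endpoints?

Occurrences land 6·i days after Mar 29, 2029 for i = 0, 1, 2, …
Apr 22, 2029 is 24 days after the start; 24 ÷ 6 = 4 remainder 0. First occurrence in the window: #5 on Apr 22, 2029 (4×6 = 24 days in).
Aug 2, 2029 is 126 days after the start; 126 ÷ 6 = 21 remainder 0. Last occurrence in the window: #22 on Aug 2, 2029.
Occurrences #5 through #22: 18 in total.

18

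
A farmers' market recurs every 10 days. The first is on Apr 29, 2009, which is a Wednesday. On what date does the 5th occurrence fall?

The 5th occurrence is 4 intervals after the first: 4 × 10 = 40 days after Apr 29, 2009.
Apr has 30 days — 1 day to the end of Apr leaves 39.
May has 31 days (8 left).
8 days into Jun → Jun 8, 2009.

Jun 8, 2009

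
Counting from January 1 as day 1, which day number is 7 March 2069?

66

Days in months before March: 31 + 28 = 59.
Plus 7 days into March → day 66.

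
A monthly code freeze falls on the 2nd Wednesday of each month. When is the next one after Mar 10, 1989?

Apr 12, 1989

Mar 1989 starts on a Wednesday; its first Wednesday is the 1st, so the 2nd Wednesday is the 8th — Mar 8, 1989.
That is not after Mar 10, 1989, so look at Apr 1989.
Apr 1989 starts on a Saturday; its first Wednesday is the 5th, so the 2nd Wednesday is the 12th — Apr 12, 1989.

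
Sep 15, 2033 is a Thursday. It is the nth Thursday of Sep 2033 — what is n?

3rd

Day 15 falls in week ⌈15/7⌉ of the month.
Days 1–7 hold the 1st Thursday, 8–14 the 2nd, 15–21 the 3rd, 22–28 the 4th, 29–31 the 5th.
15 is in the range for the 3rd.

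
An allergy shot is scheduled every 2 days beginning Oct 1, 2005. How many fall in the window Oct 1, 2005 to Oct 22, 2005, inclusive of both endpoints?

11

Occurrences land 2·i days after Oct 1, 2005 for i = 0, 1, 2, …
The window opens on the start date, so the first occurrence inside is #1 on Oct 1, 2005.
Oct 22, 2005 is 21 days after the start; 21 ÷ 2 = 10 remainder 1. Last occurrence in the window: #11 on Oct 21, 2005.
Occurrences #1 through #11: 11 in total.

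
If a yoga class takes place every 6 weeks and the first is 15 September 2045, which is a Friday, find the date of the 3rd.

The 3rd occurrence is 2 intervals after the first: 2 × 42 = 84 days after 15 September 2045.
September has 30 days — 15 days to the end of September leaves 69.
October has 31 days (38 left).
November has 30 days (8 left).
8 days into December → 8 December 2045.

8 December 2045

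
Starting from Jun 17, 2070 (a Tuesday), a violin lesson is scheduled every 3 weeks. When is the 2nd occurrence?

The 2nd occurrence is 1 interval after the first: 1 × 21 = 21 days after Jun 17, 2070.
Jun has 30 days — 13 days to the end of Jun leaves 8.
8 days into Jul → Jul 8, 2070.

Jul 8, 2070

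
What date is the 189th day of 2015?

Jan has 31 days (189 − 31 = 158 remain).
Feb has 28 days (158 − 28 = 130 remain).
Mar has 31 days (130 − 31 = 99 remain).
Apr has 30 days (99 − 30 = 69 remain).
May has 31 days (69 − 31 = 38 remain).
Jun has 30 days (38 − 30 = 8 remain).
8 into Jul → Jul 8.

Jul 8, 2015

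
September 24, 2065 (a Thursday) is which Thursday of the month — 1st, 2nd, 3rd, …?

Day 24 falls in week ⌈24/7⌉ of the month.
Days 1–7 hold the 1st Thursday, 8–14 the 2nd, 15–21 the 3rd, 22–28 the 4th, 29–31 the 5th.
24 is in the range for the 4th.

4th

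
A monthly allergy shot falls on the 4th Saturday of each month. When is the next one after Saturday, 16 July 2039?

23 July 2039

July 2039 starts on a Friday; its first Saturday is the 2nd, so the 4th Saturday is the 23rd — 23 July 2039.
23 July 2039 is after 16 July 2039, so that is the next one.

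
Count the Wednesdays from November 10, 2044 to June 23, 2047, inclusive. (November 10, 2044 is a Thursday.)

November 10, 2044 is a Thursday; the first Wednesday on or after it is November 16, 2044 (6 days later).
From November 16, 2044 to June 23, 2047: 45 + 365 + 365 + 174 = 949 days (rest of 2044, 2045, 2046, to June 23, 2047 in 2047).
949 ÷ 7 = 135 full weeks with remainder 4, so 135 more Wednesdays after the first → 136.

136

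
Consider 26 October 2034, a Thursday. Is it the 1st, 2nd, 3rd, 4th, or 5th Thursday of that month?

4th

Day 26 falls in week ⌈26/7⌉ of the month.
Days 1–7 hold the 1st Thursday, 8–14 the 2nd, 15–21 the 3rd, 22–28 the 4th, 29–31 the 5th.
26 is in the range for the 4th.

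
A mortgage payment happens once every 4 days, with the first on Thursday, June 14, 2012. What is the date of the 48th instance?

December 19, 2012

The 48th occurrence is 47 intervals after the first: 47 × 4 = 188 days after June 14, 2012.
June has 30 days — 16 days to the end of June leaves 172.
July has 31 days (141 left).
August has 31 days (110 left).
September has 30 days (80 left).
October has 31 days (49 left).
November has 30 days (19 left).
19 days into December → December 19, 2012.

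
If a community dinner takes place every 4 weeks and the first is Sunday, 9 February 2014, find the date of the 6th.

The 6th occurrence is 5 intervals after the first: 5 × 28 = 140 days after 9 February 2014.
February has 28 days — 19 days to the end of February leaves 121.
March has 31 days (90 left).
April has 30 days (60 left).
May has 31 days (29 left).
29 days into June → 29 June 2014.

29 June 2014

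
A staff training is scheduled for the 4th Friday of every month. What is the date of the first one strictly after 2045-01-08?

2045-01-27

January 2045 starts on a Sunday; its first Friday is the 6th, so the 4th Friday is the 27th — 2045-01-27.
2045-01-27 is after 2045-01-08, so that is the next one.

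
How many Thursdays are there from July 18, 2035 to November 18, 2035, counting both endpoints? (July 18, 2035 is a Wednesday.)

July 18, 2035 is a Wednesday; the first Thursday on or after it is July 19, 2035 (1 day later).
From July 19, 2035 to November 18, 2035: 12 + 31 + 30 + 31 + 18 = 122 days (rest of July, August, September, October, November).
122 ÷ 7 = 17 full weeks with remainder 3, so 17 more Thursdays after the first → 18.

18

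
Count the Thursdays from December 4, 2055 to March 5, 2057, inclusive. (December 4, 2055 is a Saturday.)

65

December 4, 2055 is a Saturday; the first Thursday on or after it is December 9, 2055 (5 days later).
From December 9, 2055 to March 5, 2057: 22 + 366 + 64 = 452 days (rest of 2055, 2056, to March 5, 2057 in 2057).
452 ÷ 7 = 64 full weeks with remainder 4, so 64 more Thursdays after the first → 65.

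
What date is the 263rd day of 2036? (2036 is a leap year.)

January has 31 days (263 − 31 = 232 remain).
February has 29 days (232 − 29 = 203 remain).
March has 31 days (203 − 31 = 172 remain).
April has 30 days (172 − 30 = 142 remain).
May has 31 days (142 − 31 = 111 remain).
June has 30 days (111 − 30 = 81 remain).
July has 31 days (81 − 31 = 50 remain).
August has 31 days (50 − 31 = 19 remain).
19 into September → September 19.

19 September 2036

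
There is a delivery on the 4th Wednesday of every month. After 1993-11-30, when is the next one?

November 1993 starts on a Monday; its first Wednesday is the 3rd, so the 4th Wednesday is the 24th — 1993-11-24.
That is not after 1993-11-30, so look at December 1993.
December 1993 starts on a Wednesday; its first Wednesday is the 1st, so the 4th Wednesday is the 22nd — 1993-12-22.

1993-12-22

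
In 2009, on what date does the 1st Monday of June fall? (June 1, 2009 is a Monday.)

June 2009 begins on a Monday, so the first Monday is June 1.

2009-06-01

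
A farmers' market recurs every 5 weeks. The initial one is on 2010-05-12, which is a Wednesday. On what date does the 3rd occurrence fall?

The 3rd occurrence is 2 intervals after the first: 2 × 35 = 70 days after 2010-05-12.
May has 31 days — 19 days to the end of May leaves 51.
June has 30 days (21 left).
21 days into July → 2010-07-21.

2010-07-21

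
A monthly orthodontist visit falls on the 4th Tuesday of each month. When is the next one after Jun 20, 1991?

Jun 25, 1991

Jun 1991 starts on a Saturday; its first Tuesday is the 4th, so the 4th Tuesday is the 25th — Jun 25, 1991.
Jun 25, 1991 is after Jun 20, 1991, so that is the next one.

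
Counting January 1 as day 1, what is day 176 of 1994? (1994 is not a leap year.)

January has 31 days (176 − 31 = 145 remain).
February has 28 days (145 − 28 = 117 remain).
March has 31 days (117 − 31 = 86 remain).
April has 30 days (86 − 30 = 56 remain).
May has 31 days (56 − 31 = 25 remain).
25 into June → June 25.

June 25, 1994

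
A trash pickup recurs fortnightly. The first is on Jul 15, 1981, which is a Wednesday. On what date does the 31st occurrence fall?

The 31st occurrence is 30 intervals after the first: 30 × 14 = 420 days after Jul 15, 1981.
Jul has 31 days — 16 days to the end of Jul leaves 404.
From end of Jul to end of 1981 is 153 days (251 left).
Jan has 31 days (220 left).
Feb has 28 days (192 left).
Mar has 31 days (161 left).
Apr has 30 days (131 left).
May has 31 days (100 left).
Jun has 30 days (70 left).
Jul has 31 days (39 left).
Aug has 31 days (8 left).
8 days into Sep → Sep 8, 1982.

Sep 8, 1982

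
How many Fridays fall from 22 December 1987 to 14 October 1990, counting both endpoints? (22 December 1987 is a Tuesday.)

22 December 1987 is a Tuesday; the first Friday on or after it is 25 December 1987 (3 days later).
From 25 December 1987 to 14 October 1990: 6 + 366 + 365 + 287 = 1024 days (rest of 1987, 1988, 1989, to 14 October 1990 in 1990).
1024 ÷ 7 = 146 full weeks with remainder 2, so 146 more Fridays after the first → 147.

147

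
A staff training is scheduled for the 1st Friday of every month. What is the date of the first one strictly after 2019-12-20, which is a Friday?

December 2019 starts on a Sunday, so its 1st Friday is 2019-12-06 (5 days in).
That is not after 2019-12-20, so look at January 2020.
January 2020 starts on a Wednesday, so its 1st Friday is 2020-01-03 (2 days in).

2020-01-03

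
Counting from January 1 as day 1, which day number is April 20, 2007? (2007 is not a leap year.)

110

Days in months before April: 31 + 28 + 31 = 90.
Plus 20 days into April → day 110.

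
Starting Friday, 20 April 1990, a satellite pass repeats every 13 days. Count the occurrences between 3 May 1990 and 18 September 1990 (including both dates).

11

Occurrences land 13·i days after 20 April 1990 for i = 0, 1, 2, …
3 May 1990 is 13 days after the start; 13 ÷ 13 = 1 remainder 0. First occurrence in the window: #2 on 3 May 1990 (1×13 = 13 days in).
18 September 1990 is 151 days after the start; 151 ÷ 13 = 11 remainder 8. Last occurrence in the window: #12 on 10 September 1990.
Occurrences #2 through #12: 11 in total.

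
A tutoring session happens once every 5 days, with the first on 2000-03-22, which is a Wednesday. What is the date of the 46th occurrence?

The 46th occurrence is 45 intervals after the first: 45 × 5 = 225 days after 2000-03-22.
March has 31 days — 9 days to the end of March leaves 216.
April has 30 days (186 left).
May has 31 days (155 left).
June has 30 days (125 left).
July has 31 days (94 left).
August has 31 days (63 left).
September has 30 days (33 left).
October has 31 days (2 left).
2 days into November → 2000-11-02.

2000-11-02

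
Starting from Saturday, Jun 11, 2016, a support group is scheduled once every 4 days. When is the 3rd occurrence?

The 3rd occurrence is 2 intervals after the first: 2 × 4 = 8 days after Jun 11, 2016.
8 days later is Jun 19, 2016.

Jun 19, 2016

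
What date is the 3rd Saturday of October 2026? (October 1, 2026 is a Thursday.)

October 2026 begins on a Thursday, so the first Saturday is October 3 (2 days later).
The 3rd Saturday is 2 weeks later: 3 + 14 = 17.

17 October 2026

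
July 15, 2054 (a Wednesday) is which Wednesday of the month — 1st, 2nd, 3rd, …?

3rd

Day 15 falls in week ⌈15/7⌉ of the month.
Days 1–7 hold the 1st Wednesday, 8–14 the 2nd, 15–21 the 3rd, 22–28 the 4th, 29–31 the 5th.
15 is in the range for the 3rd.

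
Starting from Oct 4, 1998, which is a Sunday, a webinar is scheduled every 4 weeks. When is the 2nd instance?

The 2nd occurrence is 1 interval after the first: 1 × 28 = 28 days after Oct 4, 1998.
Oct has 31 days — 27 days to the end of Oct leaves 1.
1 day into Nov → Nov 1, 1998.

Nov 1, 1998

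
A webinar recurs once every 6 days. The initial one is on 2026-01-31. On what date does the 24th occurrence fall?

2026-06-18

The 24th occurrence is 23 intervals after the first: 23 × 6 = 138 days after 2026-01-31.
January has 31 days — 0 days to the end of January leaves 138.
February has 28 days (110 left).
March has 31 days (79 left).
April has 30 days (49 left).
May has 31 days (18 left).
18 days into June → 2026-06-18.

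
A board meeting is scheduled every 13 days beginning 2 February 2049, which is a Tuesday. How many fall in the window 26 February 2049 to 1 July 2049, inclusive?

10

Occurrences land 13·i days after 2 February 2049 for i = 0, 1, 2, …
26 February 2049 is 24 days after the start; 24 ÷ 13 = 1 remainder 11; since the remainder is 11, round up to i = 2. First occurrence in the window: #3 on 28 February 2049 (2×13 = 26 days in).
1 July 2049 is 149 days after the start; 149 ÷ 13 = 11 remainder 6. Last occurrence in the window: #12 on 25 June 2049.
Occurrences #3 through #12: 10 in total.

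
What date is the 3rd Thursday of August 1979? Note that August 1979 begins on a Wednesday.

August 1979 begins on a Wednesday, so the first Thursday is August 2 (1 day later).
The 3rd Thursday is 2 weeks later: 2 + 14 = 16.

August 16, 1979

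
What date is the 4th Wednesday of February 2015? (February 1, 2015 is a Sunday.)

2015-02-25

February 2015 begins on a Sunday, so the first Wednesday is February 4 (3 days later).
The 4th Wednesday is 3 weeks later: 4 + 21 = 25.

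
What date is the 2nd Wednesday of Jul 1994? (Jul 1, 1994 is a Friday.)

Jul 13, 1994

Jul 1994 begins on a Friday, so the first Wednesday is Jul 6 (5 days later).
The 2nd Wednesday is 1 weeks later: 6 + 7 = 13.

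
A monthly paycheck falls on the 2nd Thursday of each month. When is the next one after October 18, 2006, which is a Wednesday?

October 2006 starts on a Sunday; its first Thursday is the 5th, so the 2nd Thursday is the 12th — October 12, 2006.
That is not after October 18, 2006, so look at November 2006.
November 2006 starts on a Wednesday; its first Thursday is the 2nd, so the 2nd Thursday is the 9th — November 9, 2006.

November 9, 2006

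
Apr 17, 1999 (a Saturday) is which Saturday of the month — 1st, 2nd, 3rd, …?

3rd

Day 17 falls in week ⌈17/7⌉ of the month.
Days 1–7 hold the 1st Saturday, 8–14 the 2nd, 15–21 the 3rd, 22–28 the 4th, 29–31 the 5th.
17 is in the range for the 3rd.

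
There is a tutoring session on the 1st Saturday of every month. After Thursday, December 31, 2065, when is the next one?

January 2, 2066

December 2065 starts on a Tuesday, so its 1st Saturday is December 5, 2065 (4 days in).
That is not after December 31, 2065, so look at January 2066.
January 2066 starts on a Friday, so its 1st Saturday is January 2, 2066 (1 day in).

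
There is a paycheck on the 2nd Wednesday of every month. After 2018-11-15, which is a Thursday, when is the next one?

2018-12-12

November 2018 starts on a Thursday; its first Wednesday is the 7th, so the 2nd Wednesday is the 14th — 2018-11-14.
That is not after 2018-11-15, so look at December 2018.
December 2018 starts on a Saturday; its first Wednesday is the 5th, so the 2nd Wednesday is the 12th — 2018-12-12.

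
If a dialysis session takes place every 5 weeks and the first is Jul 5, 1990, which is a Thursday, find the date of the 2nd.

Aug 9, 1990

The 2nd occurrence is 1 interval after the first: 1 × 35 = 35 days after Jul 5, 1990.
Jul has 31 days — 26 days to the end of Jul leaves 9.
9 days into Aug → Aug 9, 1990.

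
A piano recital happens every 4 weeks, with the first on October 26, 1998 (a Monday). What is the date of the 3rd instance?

December 21, 1998

The 3rd occurrence is 2 intervals after the first: 2 × 28 = 56 days after October 26, 1998.
October has 31 days — 5 days to the end of October leaves 51.
November has 30 days (21 left).
21 days into December → December 21, 1998.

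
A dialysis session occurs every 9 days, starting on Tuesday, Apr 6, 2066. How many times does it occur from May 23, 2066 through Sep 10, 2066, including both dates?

12

Occurrences land 9·i days after Apr 6, 2066 for i = 0, 1, 2, …
May 23, 2066 is 47 days after the start; 47 ÷ 9 = 5 remainder 2; since the remainder is 2, round up to i = 6. First occurrence in the window: #7 on May 30, 2066 (6×9 = 54 days in).
Sep 10, 2066 is 157 days after the start; 157 ÷ 9 = 17 remainder 4. Last occurrence in the window: #18 on Sep 6, 2066.
Occurrences #7 through #18: 12 in total.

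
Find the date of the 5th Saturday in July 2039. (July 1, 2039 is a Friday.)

July 30, 2039

July 2039 begins on a Friday, so the first Saturday is July 2 (1 day later).
The 5th Saturday is 4 weeks later: 2 + 28 = 30.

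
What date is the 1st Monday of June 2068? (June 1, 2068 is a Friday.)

2068-06-04

June 2068 begins on a Friday, so the first Monday is June 4 (3 days later).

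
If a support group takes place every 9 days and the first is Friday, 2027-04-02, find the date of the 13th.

2027-07-19

The 13th occurrence is 12 intervals after the first: 12 × 9 = 108 days after 2027-04-02.
April has 30 days — 28 days to the end of April leaves 80.
May has 31 days (49 left).
June has 30 days (19 left).
19 days into July → 2027-07-19.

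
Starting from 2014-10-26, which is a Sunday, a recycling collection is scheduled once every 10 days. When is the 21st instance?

The 21st occurrence is 20 intervals after the first: 20 × 10 = 200 days after 2014-10-26.
October has 31 days — 5 days to the end of October leaves 195.
November has 30 days (165 left).
December has 31 days (134 left).
January has 31 days (103 left).
February has 28 days (75 left).
March has 31 days (44 left).
April has 30 days (14 left).
14 days into May → 2015-05-14.

2015-05-14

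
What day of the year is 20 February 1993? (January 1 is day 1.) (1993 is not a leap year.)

Days in months before February: 31 = 31.
Plus 20 days into February → day 51.

51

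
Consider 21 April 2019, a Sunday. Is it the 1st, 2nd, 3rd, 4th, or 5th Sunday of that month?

Day 21 falls in week ⌈21/7⌉ of the month.
Days 1–7 hold the 1st Sunday, 8–14 the 2nd, 15–21 the 3rd, 22–28 the 4th, 29–31 the 5th.
21 is in the range for the 3rd.

3rd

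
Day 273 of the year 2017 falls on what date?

January has 31 days (273 − 31 = 242 remain).
February has 28 days (242 − 28 = 214 remain).
March has 31 days (214 − 31 = 183 remain).
April has 30 days (183 − 30 = 153 remain).
May has 31 days (153 − 31 = 122 remain).
June has 30 days (122 − 30 = 92 remain).
July has 31 days (92 − 31 = 61 remain).
August has 31 days (61 − 31 = 30 remain).
30 into September → September 30.

30 September 2017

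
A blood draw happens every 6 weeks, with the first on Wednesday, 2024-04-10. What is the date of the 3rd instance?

2024-07-03

The 3rd occurrence is 2 intervals after the first: 2 × 42 = 84 days after 2024-04-10.
April has 30 days — 20 days to the end of April leaves 64.
May has 31 days (33 left).
June has 30 days (3 left).
3 days into July → 2024-07-03.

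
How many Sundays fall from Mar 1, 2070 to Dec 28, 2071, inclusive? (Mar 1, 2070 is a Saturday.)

96

Mar 1, 2070 is a Saturday; the first Sunday on or after it is Mar 2, 2070 (1 day later).
From Mar 2, 2070 to Dec 28, 2071: 304 + 362 = 666 days (rest of 2070, to Dec 28, 2071 in 2071).
666 ÷ 7 = 95 full weeks with remainder 1, so 95 more Sundays after the first → 96.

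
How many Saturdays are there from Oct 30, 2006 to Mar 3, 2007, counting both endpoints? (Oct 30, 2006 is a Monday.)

18

Oct 30, 2006 is a Monday; the first Saturday on or after it is Nov 4, 2006 (5 days later).
From Nov 4, 2006 to Mar 3, 2007: 26 + 31 + 31 + 28 + 3 = 119 days (rest of Nov, Dec, Jan, Feb, Mar).
119 ÷ 7 = 17 full weeks with remainder 0, so 17 more Saturdays after the first → 18.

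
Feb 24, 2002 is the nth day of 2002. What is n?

55

Days in months before Feb: 31 = 31.
Plus 24 days into Feb → day 55.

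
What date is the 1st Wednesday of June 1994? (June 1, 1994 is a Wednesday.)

1994-06-01

June 1994 begins on a Wednesday, so the first Wednesday is June 1.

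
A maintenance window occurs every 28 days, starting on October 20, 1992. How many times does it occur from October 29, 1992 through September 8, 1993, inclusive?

Occurrences land 28·i days after October 20, 1992 for i = 0, 1, 2, …
October 29, 1992 is 9 days after the start; 9 ÷ 28 = 0 remainder 9; since the remainder is 9, round up to i = 1. First occurrence in the window: #2 on November 17, 1992 (1×28 = 28 days in).
September 8, 1993 is 323 days after the start; 323 ÷ 28 = 11 remainder 15. Last occurrence in the window: #12 on August 24, 1993.
Occurrences #2 through #12: 11 in total.

11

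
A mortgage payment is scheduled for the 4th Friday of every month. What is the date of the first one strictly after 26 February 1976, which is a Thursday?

27 February 1976

February 1976 starts on a Sunday; its first Friday is the 6th, so the 4th Friday is the 27th — 27 February 1976.
27 February 1976 is after 26 February 1976, so that is the next one.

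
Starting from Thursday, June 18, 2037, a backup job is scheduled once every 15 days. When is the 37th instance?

The 37th occurrence is 36 intervals after the first: 36 × 15 = 540 days after June 18, 2037.
June has 30 days — 12 days to the end of June leaves 528.
From end of June to end of 2037 is 184 days (344 left).
January has 31 days (313 left).
February has 28 days (285 left).
March has 31 days (254 left).
April has 30 days (224 left).
May has 31 days (193 left).
June has 30 days (163 left).
July has 31 days (132 left).
August has 31 days (101 left).
September has 30 days (71 left).
October has 31 days (40 left).
November has 30 days (10 left).
10 days into December → December 10, 2038.

December 10, 2038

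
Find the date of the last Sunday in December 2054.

The first Sunday of December 2054 is December 6.
December 2054 has 31 days. Adding weeks: 6, 13, 20, 27 — the last one ≤ 31 is the 27th.

2054-12-27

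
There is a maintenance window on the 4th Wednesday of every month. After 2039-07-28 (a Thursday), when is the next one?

July 2039 starts on a Friday; its first Wednesday is the 6th, so the 4th Wednesday is the 27th — 2039-07-27.
That is not after 2039-07-28, so look at August 2039.
August 2039 starts on a Monday; its first Wednesday is the 3rd, so the 4th Wednesday is the 24th — 2039-08-24.

2039-08-24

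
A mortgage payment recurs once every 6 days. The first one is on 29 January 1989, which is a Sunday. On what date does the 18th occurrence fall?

The 18th occurrence is 17 intervals after the first: 17 × 6 = 102 days after 29 January 1989.
January has 31 days — 2 days to the end of January leaves 100.
February has 28 days (72 left).
March has 31 days (41 left).
April has 30 days (11 left).
11 days into May → 11 May 1989.

11 May 1989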